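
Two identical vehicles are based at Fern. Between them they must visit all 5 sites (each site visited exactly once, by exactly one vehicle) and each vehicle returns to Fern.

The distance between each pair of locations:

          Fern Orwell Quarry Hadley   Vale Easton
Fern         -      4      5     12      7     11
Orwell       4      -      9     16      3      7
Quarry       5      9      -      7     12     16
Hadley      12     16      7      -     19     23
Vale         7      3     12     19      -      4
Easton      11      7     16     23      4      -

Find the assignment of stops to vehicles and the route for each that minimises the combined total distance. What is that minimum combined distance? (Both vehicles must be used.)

Try each way of splitting the stops between the two vehicles (each non-empty) and, for each split, find the best tour for each vehicle:
  {Orwell} + {Quarry, Hadley, Vale, Easton}: 8 + 46 = 54
  {Quarry} + {Orwell, Hadley, Vale, Easton}: 10 + 46 = 56
  {Orwell, Quarry} + {Hadley, Vale, Easton}: 18 + 46 = 64
  {Hadley} + {Orwell, Quarry, Vale, Easton}: 24 + 32 = 56
  {Orwell, Hadley} + {Quarry, Vale, Easton}: 32 + 32 = 64
  {Quarry, Hadley} + {Orwell, Vale, Easton}: 24 + 22 = 46
  … (15 splits in total)
Best: vehicle 1 Fern → Quarry → Hadley → Fern = 24; vehicle 2 Fern → Orwell → Vale → Easton → Fern = 22; combined 46.

46 — the smallest possible combined total.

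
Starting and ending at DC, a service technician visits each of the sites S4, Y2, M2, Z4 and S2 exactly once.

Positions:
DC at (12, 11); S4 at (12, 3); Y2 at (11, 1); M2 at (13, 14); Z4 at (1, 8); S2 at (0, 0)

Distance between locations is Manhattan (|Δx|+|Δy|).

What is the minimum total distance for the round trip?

54 — the shortest possible round trip.

There are 60 distinct closed tours to check (reversals are equivalent).
DC→S4→Y2→M2→Z4→S2→DC: 8+3+15+18+9+23 = 76
DC→S4→Y2→M2→S2→Z4→DC: 8+3+15+27+9+14 = 76
DC→S4→Y2→Z4→M2→S2→DC: 8+3+17+18+27+23 = 96
DC→S4→Y2→Z4→S2→M2→DC: 8+3+17+9+27+4 = 68
DC→S4→Y2→S2→M2→Z4→DC: 8+3+12+27+18+14 = 82
DC→S4→Y2→S2→Z4→M2→DC: 8+3+12+9+18+4 = 54
DC→S4→M2→Y2→Z4→S2→DC: 8+12+15+17+9+23 = 84
DC→S4→M2→Y2→S2→Z4→DC: 8+12+15+12+9+14 = 70
DC→S4→M2→Z4→Y2→S2→DC: 8+12+18+17+12+23 = 90
DC→S4→M2→Z4→S2→Y2→DC: 8+12+18+9+12+11 = 70
DC→S4→M2→S2→Y2→Z4→DC: 8+12+27+12+17+14 = 90
DC→S4→M2→S2→Z4→Y2→DC: 8+12+27+9+17+11 = 84
DC→S4→Z4→Y2→M2→S2→DC: 8+16+17+15+27+23 = 106
DC→S4→Z4→Y2→S2→M2→DC: 8+16+17+12+27+4 = 84
… (46 more)
The minimum is 54.
One optimal route: DC → S4 → Y2 → S2 → Z4 → M2 → DC (or its reverse).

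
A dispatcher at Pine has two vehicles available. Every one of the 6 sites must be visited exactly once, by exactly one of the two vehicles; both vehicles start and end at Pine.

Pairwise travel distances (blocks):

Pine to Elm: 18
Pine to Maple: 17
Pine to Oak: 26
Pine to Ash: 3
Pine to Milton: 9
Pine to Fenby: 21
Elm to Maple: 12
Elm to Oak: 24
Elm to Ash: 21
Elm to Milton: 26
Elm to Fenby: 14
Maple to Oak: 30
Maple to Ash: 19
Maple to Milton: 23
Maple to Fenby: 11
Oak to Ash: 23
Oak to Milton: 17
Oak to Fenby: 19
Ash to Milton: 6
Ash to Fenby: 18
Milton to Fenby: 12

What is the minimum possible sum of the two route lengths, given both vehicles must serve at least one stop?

Minimum combined distance: 92 blocks.

Try each way of splitting the stops between the two vehicles (each non-empty) and, for each split, find the best tour for each vehicle:
  {Elm} + {Maple, Oak, Ash, Milton, Fenby}: 36 + 73 = 109
  {Maple} + {Elm, Oak, Ash, Milton, Fenby}: 34 + 77 = 111
  {Elm, Maple} + {Oak, Ash, Milton, Fenby}: 47 + 66 = 113
  {Oak} + {Elm, Maple, Ash, Milton, Fenby}: 52 + 62 = 114
  {Elm, Oak} + {Maple, Ash, Milton, Fenby}: 68 + 49 = 117
  {Maple, Oak} + {Elm, Ash, Milton, Fenby}: 73 + 53 = 126
  … (31 splits in total)
  {Ash} + {Elm, Maple, Oak, Milton, Fenby}: 6 + 86 = 92  ← best
Best: vehicle 1 Pine → Ash → Pine = 6; vehicle 2 Pine → Elm → Maple → Fenby → Oak → Milton → Pine = 86; combined 92.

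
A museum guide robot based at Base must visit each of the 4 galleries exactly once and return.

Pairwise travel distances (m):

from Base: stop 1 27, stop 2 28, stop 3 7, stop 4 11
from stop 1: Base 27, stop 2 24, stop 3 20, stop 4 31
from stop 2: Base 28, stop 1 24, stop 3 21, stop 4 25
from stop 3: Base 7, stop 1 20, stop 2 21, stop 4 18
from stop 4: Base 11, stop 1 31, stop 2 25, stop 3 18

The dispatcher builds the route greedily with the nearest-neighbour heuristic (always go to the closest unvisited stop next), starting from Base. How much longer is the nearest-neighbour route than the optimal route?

14 m longer than the optimal tour.

From Base: stop 3=7, stop 4=11, stop 1=27, stop 2=28 → choose stop 3 (7).
From stop 3: stop 4=18, stop 1=20, stop 2=21 → choose stop 4 (18).
From stop 4: stop 2=25, stop 1=31 → choose stop 2 (25).
From stop 2: stop 1=24 → choose stop 1 (24).
NN route Base → stop 3 → stop 4 → stop 2 → stop 1 → Base costs 101.
Optimal: Base → stop 3 → stop 1 → stop 2 → stop 4 → Base costs 87 (by enumerating all 12 distinct tours).
Excess = 101 − 87 = 14.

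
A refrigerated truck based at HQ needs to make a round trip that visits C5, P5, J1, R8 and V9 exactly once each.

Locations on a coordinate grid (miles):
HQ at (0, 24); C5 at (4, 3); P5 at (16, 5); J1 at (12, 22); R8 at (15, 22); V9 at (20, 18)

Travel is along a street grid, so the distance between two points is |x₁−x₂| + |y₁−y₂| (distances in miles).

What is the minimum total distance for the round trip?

82 miles — the shortest possible round trip.

With 5 stops there are 5!/2 = 60 distinct round trips (a route and its reverse cost the same).
HQ-C5-P5-J1-R8-V9-HQ: 25+14+21+3+9+26 = 98
HQ-C5-P5-J1-V9-R8-HQ: 25+14+21+12+9+17 = 98
HQ-C5-P5-R8-J1-V9-HQ: 25+14+18+3+12+26 = 98
HQ-C5-P5-R8-V9-J1-HQ: 25+14+18+9+12+14 = 92
HQ-C5-P5-V9-J1-R8-HQ: 25+14+17+12+3+17 = 88
HQ-C5-P5-V9-R8-J1-HQ: 25+14+17+9+3+14 = 82
HQ-C5-J1-P5-R8-V9-HQ: 25+27+21+18+9+26 = 126
HQ-C5-J1-P5-V9-R8-HQ: 25+27+21+17+9+17 = 116
HQ-C5-J1-R8-P5-V9-HQ: 25+27+3+18+17+26 = 116
HQ-C5-J1-R8-V9-P5-HQ: 25+27+3+9+17+35 = 116
HQ-C5-J1-V9-P5-R8-HQ: 25+27+12+17+18+17 = 116
HQ-C5-J1-V9-R8-P5-HQ: 25+27+12+9+18+35 = 126
HQ-C5-R8-P5-J1-V9-HQ: 25+30+18+21+12+26 = 132
HQ-C5-R8-P5-V9-J1-HQ: 25+30+18+17+12+14 = 116
… (46 more)
The minimum is 82.
One optimal route: HQ → C5 → P5 → V9 → R8 → J1 → HQ (or its reverse).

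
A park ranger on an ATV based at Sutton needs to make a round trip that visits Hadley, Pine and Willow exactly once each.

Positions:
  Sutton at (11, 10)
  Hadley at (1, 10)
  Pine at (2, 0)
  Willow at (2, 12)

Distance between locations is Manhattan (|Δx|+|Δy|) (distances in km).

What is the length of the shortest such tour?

There are 3 distinct closed tours to check (reversals are equivalent).
Sutton→Hadley→Pine→Willow→Sutton: 10+11+12+11 = 44
Sutton→Hadley→Willow→Pine→Sutton: 10+3+12+19 = 44
Sutton→Pine→Hadley→Willow→Sutton: 19+11+3+11 = 44
The minimum is 44.
One optimal route: Sutton → Hadley → Pine → Willow → Sutton (or its reverse).

Minimum total distance: 44 km.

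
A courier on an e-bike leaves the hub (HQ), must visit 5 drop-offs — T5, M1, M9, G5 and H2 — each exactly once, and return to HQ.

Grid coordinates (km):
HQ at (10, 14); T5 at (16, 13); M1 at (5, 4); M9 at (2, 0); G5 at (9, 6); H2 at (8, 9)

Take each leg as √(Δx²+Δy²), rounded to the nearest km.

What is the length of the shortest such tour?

HQ-T5-M1-M9-G5-H2-HQ: 6+14+5+9+3+5 = 42
HQ-T5-M1-M9-H2-G5-HQ: 6+14+5+11+3+8 = 47
HQ-T5-M1-G5-M9-H2-HQ: 6+14+4+9+11+5 = 49
HQ-T5-M1-G5-H2-M9-HQ: 6+14+4+3+11+16 = 54
HQ-T5-M1-H2-M9-G5-HQ: 6+14+6+11+9+8 = 54
HQ-T5-M1-H2-G5-M9-HQ: 6+14+6+3+9+16 = 54
HQ-T5-M9-M1-G5-H2-HQ: 6+19+5+4+3+5 = 42
HQ-T5-M9-M1-H2-G5-HQ: 6+19+5+6+3+8 = 47
HQ-T5-M9-G5-M1-H2-HQ: 6+19+9+4+6+5 = 49
HQ-T5-M9-G5-H2-M1-HQ: 6+19+9+3+6+11 = 54
HQ-T5-M9-H2-M1-G5-HQ: 6+19+11+6+4+8 = 54
HQ-T5-M9-H2-G5-M1-HQ: 6+19+11+3+4+11 = 54
HQ-T5-G5-M1-M9-H2-HQ: 6+10+4+5+11+5 = 41
HQ-T5-G5-M1-H2-M9-HQ: 6+10+4+6+11+16 = 53
… (46 more)
The minimum is 41.
One optimal route: HQ → T5 → G5 → M1 → M9 → H2 → HQ (or its reverse).

Minimum total distance: 41 km.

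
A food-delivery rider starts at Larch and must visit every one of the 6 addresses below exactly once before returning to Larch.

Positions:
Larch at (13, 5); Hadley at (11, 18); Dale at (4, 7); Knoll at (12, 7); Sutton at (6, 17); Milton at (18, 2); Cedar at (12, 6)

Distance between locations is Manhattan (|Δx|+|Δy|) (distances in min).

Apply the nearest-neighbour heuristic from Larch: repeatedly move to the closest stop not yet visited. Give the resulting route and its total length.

Total distance 60 min via the nearest-neighbour route Larch → Cedar → Knoll → Dale → Sutton → Hadley → Milton → Larch.

From Larch: distances to unvisited — Cedar=2, Knoll=3, Milton=8, Dale=11, Hadley=15, Sutton=19. Nearest is Cedar (2).
From Cedar: distances to unvisited — Knoll=1, Dale=9, Milton=10, Hadley=13, Sutton=17. Nearest is Knoll (1).
From Knoll: distances to unvisited — Dale=8, Milton=11, Hadley=12, Sutton=16. Nearest is Dale (8).
From Dale: distances to unvisited — Sutton=12, Hadley=18, Milton=19. Nearest is Sutton (12).
From Sutton: distances to unvisited — Hadley=6, Milton=27. Nearest is Hadley (6).
From Hadley: distances to unvisited — Milton=23. Nearest is Milton (23).
Return Milton→Larch: 8.
Total = 2 + 1 + 8 + 12 + 6 + 23 + 8 = 60.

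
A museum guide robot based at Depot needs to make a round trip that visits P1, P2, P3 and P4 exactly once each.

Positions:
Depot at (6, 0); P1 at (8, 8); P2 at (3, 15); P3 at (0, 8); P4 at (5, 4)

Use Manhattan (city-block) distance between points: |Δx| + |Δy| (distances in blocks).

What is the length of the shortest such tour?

Shortest round trip = 46 blocks.

There are 12 distinct closed tours to check (reversals are equivalent).
Depot - P1 - P2 - P3 - P4 - Depot: 10+12+10+9+5 = 46
Depot - P1 - P2 - P4 - P3 - Depot: 10+12+13+9+14 = 58
Depot - P1 - P3 - P2 - P4 - Depot: 10+8+10+13+5 = 46
Depot - P1 - P3 - P4 - P2 - Depot: 10+8+9+13+18 = 58
Depot - P1 - P4 - P2 - P3 - Depot: 10+7+13+10+14 = 54
Depot - P1 - P4 - P3 - P2 - Depot: 10+7+9+10+18 = 54
Depot - P2 - P1 - P3 - P4 - Depot: 18+12+8+9+5 = 52
Depot - P2 - P1 - P4 - P3 - Depot: 18+12+7+9+14 = 60
Depot - P2 - P3 - P1 - P4 - Depot: 18+10+8+7+5 = 48
Depot - P2 - P4 - P1 - P3 - Depot: 18+13+7+8+14 = 60
Depot - P3 - P1 - P2 - P4 - Depot: 14+8+12+13+5 = 52
Depot - P3 - P2 - P1 - P4 - Depot: 14+10+12+7+5 = 48
The minimum is 46.
One optimal route: Depot → P1 → P2 → P3 → P4 → Depot (or its reverse).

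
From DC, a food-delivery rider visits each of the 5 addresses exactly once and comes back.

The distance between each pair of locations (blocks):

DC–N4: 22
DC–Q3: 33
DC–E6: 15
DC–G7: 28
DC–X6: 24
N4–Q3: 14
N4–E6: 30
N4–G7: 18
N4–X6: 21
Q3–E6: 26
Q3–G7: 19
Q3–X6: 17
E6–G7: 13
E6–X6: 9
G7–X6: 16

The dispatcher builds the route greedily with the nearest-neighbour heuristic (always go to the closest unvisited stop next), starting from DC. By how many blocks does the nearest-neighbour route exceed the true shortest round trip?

Excess over optimum: 10 blocks.

DC: E6=15, N4=22, X6=24, G7=28, Q3=33 ⇒ E6
E6: X6=9, G7=13, Q3=26, N4=30 ⇒ X6
X6: G7=16, Q3=17, N4=21 ⇒ G7
G7: N4=18, Q3=19 ⇒ N4
N4: Q3=14 ⇒ Q3
NN route DC → E6 → X6 → G7 → N4 → Q3 → DC costs 105.
Optimal: DC → N4 → Q3 → G7 → X6 → E6 → DC costs 95 (by enumerating all 60 distinct tours).
Excess = 105 − 95 = 10.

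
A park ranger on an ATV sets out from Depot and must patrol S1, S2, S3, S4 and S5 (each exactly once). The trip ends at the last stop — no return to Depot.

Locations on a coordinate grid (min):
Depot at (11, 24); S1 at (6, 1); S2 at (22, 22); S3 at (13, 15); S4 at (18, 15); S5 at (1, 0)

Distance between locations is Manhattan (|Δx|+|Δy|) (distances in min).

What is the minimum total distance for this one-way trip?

There are 5! = 120 possible orderings.
Depot→S1→S2→S3→S4→S5: 28+37+16+5+32 = 118
Depot→S1→S2→S3→S5→S4: 28+37+16+27+32 = 140
Depot→S1→S2→S4→S3→S5: 28+37+11+5+27 = 108
Depot→S1→S2→S4→S5→S3: 28+37+11+32+27 = 135
Depot→S1→S2→S5→S3→S4: 28+37+43+27+5 = 140
Depot→S1→S2→S5→S4→S3: 28+37+43+32+5 = 145
Depot→S1→S3→S2→S4→S5: 28+21+16+11+32 = 108
Depot→S1→S3→S2→S5→S4: 28+21+16+43+32 = 140
Depot→S1→S3→S4→S2→S5: 28+21+5+11+43 = 108
Depot→S1→S3→S4→S5→S2: 28+21+5+32+43 = 129
Depot→S1→S3→S5→S2→S4: 28+21+27+43+11 = 130
Depot→S1→S3→S5→S4→S2: 28+21+27+32+11 = 119
Depot→S1→S4→S2→S3→S5: 28+26+11+16+27 = 108
Depot→S1→S4→S2→S5→S3: 28+26+11+43+27 = 135
… (106 more)
Depot→S2→S4→S3→S1→S5: 13+11+5+21+6 = 56  ← best
The minimum is 56.
One shortest path: Depot → S2 → S4 → S3 → S1 → S5.

Shortest open route: 56 min.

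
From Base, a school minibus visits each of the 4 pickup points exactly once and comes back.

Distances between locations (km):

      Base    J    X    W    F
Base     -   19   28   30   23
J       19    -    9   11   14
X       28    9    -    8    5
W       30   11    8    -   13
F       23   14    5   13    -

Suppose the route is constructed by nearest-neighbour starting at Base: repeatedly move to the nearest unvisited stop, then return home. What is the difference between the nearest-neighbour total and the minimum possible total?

From Base: J=19, F=23, X=28, W=30 → choose J (19).
From J: X=9, W=11, F=14 → choose X (9).
From X: F=5, W=8 → choose F (5).
From F: W=13 → choose W (13).
NN route Base → J → X → F → W → Base costs 76.
Optimal: Base → J → W → X → F → Base costs 66 (by enumerating all 12 distinct tours).
Excess = 76 − 66 = 10.

The nearest-neighbour route is 10 km longer than optimal.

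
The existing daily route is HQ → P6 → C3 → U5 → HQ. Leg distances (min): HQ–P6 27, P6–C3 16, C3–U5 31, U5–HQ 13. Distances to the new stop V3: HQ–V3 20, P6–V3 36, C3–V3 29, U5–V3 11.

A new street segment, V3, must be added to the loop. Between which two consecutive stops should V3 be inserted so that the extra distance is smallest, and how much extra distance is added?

Insertion cost between consecutive stops i–j is d(i,V3) + d(V3,j) − d(i,j):
  between HQ and P6: 20 + 36 − 27 = 29
  between P6 and C3: 36 + 29 − 16 = 49
  between C3 and U5: 29 + 11 − 31 = 9
  between U5 and HQ: 11 + 20 − 13 = 18
Cheapest insertion is between C3 and U5, adding 9.
New total = 87 + 9 = 96.

Adding 9 min by placing V3 on the C3–U5 leg.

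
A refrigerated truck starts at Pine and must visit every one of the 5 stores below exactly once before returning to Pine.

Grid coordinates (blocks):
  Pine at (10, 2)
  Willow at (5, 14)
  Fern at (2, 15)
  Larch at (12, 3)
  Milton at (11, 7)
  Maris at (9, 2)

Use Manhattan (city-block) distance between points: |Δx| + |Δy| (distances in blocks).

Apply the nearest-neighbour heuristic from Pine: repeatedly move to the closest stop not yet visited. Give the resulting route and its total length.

Pine → [Maris:1 / Larch:3 / Milton:6 / Willow:17 / Fern:21] → Maris (1)
Maris → [Larch:4 / Milton:7 / Willow:16 / Fern:20] → Larch (4)
Larch → [Milton:5 / Willow:18 / Fern:22] → Milton (5)
Milton → [Willow:13 / Fern:17] → Willow (13)
Willow → [Fern:4] → Fern (4)
Return Fern→Pine: 21.
Total = 1 + 4 + 5 + 13 + 4 + 21 = 48.

Total distance 48 blocks via the nearest-neighbour route Pine → Maris → Larch → Milton → Willow → Fern → Pine.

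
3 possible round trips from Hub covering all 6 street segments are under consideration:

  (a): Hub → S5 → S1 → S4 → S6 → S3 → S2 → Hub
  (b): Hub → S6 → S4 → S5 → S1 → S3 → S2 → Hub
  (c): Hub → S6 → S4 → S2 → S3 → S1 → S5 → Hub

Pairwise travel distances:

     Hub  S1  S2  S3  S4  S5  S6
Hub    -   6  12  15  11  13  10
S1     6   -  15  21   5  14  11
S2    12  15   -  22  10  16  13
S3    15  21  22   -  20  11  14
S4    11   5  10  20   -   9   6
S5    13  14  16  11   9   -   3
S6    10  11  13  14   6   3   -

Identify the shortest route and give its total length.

86 — (a) is the shortest.

(a): 13 + 14 + 5 + 6 + 14 + 22 + 12 = 86
(b): 10 + 6 + 9 + 14 + 21 + 22 + 12 = 94
(c): 10 + 6 + 10 + 22 + 21 + 14 + 13 = 96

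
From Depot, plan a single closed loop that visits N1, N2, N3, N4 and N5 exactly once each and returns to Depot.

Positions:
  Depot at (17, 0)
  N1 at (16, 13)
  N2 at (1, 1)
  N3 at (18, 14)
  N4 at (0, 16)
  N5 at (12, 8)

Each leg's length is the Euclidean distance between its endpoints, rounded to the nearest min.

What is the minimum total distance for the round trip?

Shortest round trip = 66 min.

Depot - N1 - N2 - N3 - N4 - N5 - Depot: 13+19+21+18+14+9 = 94
Depot - N1 - N2 - N3 - N5 - N4 - Depot: 13+19+21+8+14+23 = 98
Depot - N1 - N2 - N4 - N3 - N5 - Depot: 13+19+15+18+8+9 = 82
Depot - N1 - N2 - N4 - N5 - N3 - Depot: 13+19+15+14+8+14 = 83
Depot - N1 - N2 - N5 - N3 - N4 - Depot: 13+19+13+8+18+23 = 94
Depot - N1 - N2 - N5 - N4 - N3 - Depot: 13+19+13+14+18+14 = 91
Depot - N1 - N3 - N2 - N4 - N5 - Depot: 13+2+21+15+14+9 = 74
Depot - N1 - N3 - N2 - N5 - N4 - Depot: 13+2+21+13+14+23 = 86
Depot - N1 - N3 - N4 - N2 - N5 - Depot: 13+2+18+15+13+9 = 70
Depot - N1 - N3 - N4 - N5 - N2 - Depot: 13+2+18+14+13+16 = 76
Depot - N1 - N3 - N5 - N2 - N4 - Depot: 13+2+8+13+15+23 = 74
Depot - N1 - N3 - N5 - N4 - N2 - Depot: 13+2+8+14+15+16 = 68
Depot - N1 - N4 - N2 - N3 - N5 - Depot: 13+16+15+21+8+9 = 82
Depot - N1 - N4 - N2 - N5 - N3 - Depot: 13+16+15+13+8+14 = 79
… (46 more)
Depot - N2 - N4 - N1 - N3 - N5 - Depot: 16+15+16+2+8+9 = 66  ← best
The minimum is 66.
One optimal route: Depot → N2 → N4 → N1 → N3 → N5 → Depot (or its reverse).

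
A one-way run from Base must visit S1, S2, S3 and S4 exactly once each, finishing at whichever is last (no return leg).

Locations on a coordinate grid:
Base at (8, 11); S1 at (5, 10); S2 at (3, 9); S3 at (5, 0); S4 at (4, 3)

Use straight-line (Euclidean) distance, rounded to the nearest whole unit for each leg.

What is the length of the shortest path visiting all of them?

14 — the minimum one-way total.

There are 4! = 24 possible orderings.
Base→S1→S2→S3→S4: 3+2+9+3 = 17
Base→S1→S2→S4→S3: 3+2+6+3 = 14
Base→S1→S3→S2→S4: 3+10+9+6 = 28
Base→S1→S3→S4→S2: 3+10+3+6 = 22
Base→S1→S4→S2→S3: 3+7+6+9 = 25
Base→S1→S4→S3→S2: 3+7+3+9 = 22
Base→S2→S1→S3→S4: 5+2+10+3 = 20
Base→S2→S1→S4→S3: 5+2+7+3 = 17
Base→S2→S3→S1→S4: 5+9+10+7 = 31
Base→S2→S3→S4→S1: 5+9+3+7 = 24
Base→S2→S4→S1→S3: 5+6+7+10 = 28
Base→S2→S4→S3→S1: 5+6+3+10 = 24
Base→S3→S1→S2→S4: 11+10+2+6 = 29
Base→S3→S1→S4→S2: 11+10+7+6 = 34
… (10 more)
The minimum is 14.
One shortest path: Base → S1 → S2 → S4 → S3.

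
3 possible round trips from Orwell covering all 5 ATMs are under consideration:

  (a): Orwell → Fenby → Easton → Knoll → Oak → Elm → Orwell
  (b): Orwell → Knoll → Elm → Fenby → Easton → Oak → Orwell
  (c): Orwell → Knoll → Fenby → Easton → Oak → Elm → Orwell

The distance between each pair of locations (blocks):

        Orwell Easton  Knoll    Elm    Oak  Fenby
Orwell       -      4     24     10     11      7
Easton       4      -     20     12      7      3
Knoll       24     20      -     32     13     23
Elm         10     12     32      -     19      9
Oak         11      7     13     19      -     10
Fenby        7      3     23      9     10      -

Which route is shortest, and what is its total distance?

(a): 7 + 3 + 20 + 13 + 19 + 10 = 72
(b): 24 + 32 + 9 + 3 + 7 + 11 = 86
(c): 24 + 23 + 3 + 7 + 19 + 10 = 86

72 blocks — (a) is the shortest.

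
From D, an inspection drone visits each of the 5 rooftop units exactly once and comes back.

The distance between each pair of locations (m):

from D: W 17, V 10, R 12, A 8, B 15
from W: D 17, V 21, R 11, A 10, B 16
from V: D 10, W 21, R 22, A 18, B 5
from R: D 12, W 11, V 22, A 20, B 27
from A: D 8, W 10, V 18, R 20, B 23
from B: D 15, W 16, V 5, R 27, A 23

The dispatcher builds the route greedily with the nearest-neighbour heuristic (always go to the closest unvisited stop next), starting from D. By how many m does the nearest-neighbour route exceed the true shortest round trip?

D: A=8, V=10, R=12, B=15, W=17 ⇒ A
A: W=10, V=18, R=20, B=23 ⇒ W
W: R=11, B=16, V=21 ⇒ R
R: V=22, B=27 ⇒ V
V: B=5 ⇒ B
NN route D → A → W → R → V → B → D costs 71.
Optimal: D → V → B → W → R → A → D costs 70 (by enumerating all 60 distinct tours).
Excess = 71 − 70 = 1.

Excess over optimum: 1 m.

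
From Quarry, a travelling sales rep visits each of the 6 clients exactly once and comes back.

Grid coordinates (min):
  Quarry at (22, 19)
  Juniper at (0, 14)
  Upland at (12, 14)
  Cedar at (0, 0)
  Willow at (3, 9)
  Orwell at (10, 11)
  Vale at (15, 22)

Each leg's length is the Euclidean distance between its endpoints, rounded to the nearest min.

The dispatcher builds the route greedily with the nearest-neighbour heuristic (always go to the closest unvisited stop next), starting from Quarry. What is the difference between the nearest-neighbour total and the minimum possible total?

7 min longer than the optimal tour.

From Quarry: Vale=8, Upland=11, Orwell=14, Willow=21, Juniper=23, Cedar=29 → choose Vale (8).
From Vale: Upland=9, Orwell=12, Juniper=17, Willow=18, Cedar=27 → choose Upland (9).
From Upland: Orwell=4, Willow=10, Juniper=12, Cedar=18 → choose Orwell (4).
From Orwell: Willow=7, Juniper=10, Cedar=15 → choose Willow (7).
From Willow: Juniper=6, Cedar=9 → choose Juniper (6).
From Juniper: Cedar=14 → choose Cedar (14).
NN route Quarry → Vale → Upland → Orwell → Willow → Juniper → Cedar → Quarry costs 77.
Optimal: Quarry → Upland → Orwell → Cedar → Willow → Juniper → Vale → Quarry costs 70 (by enumerating all 360 distinct tours).
Excess = 77 − 70 = 7.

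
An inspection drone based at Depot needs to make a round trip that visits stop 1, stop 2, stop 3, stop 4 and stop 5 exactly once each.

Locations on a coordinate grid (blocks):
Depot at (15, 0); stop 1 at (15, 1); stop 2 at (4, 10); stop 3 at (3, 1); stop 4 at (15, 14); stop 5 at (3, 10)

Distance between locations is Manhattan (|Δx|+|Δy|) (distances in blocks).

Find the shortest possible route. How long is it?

Shortest round trip = 52 blocks.

There are 60 distinct closed tours to check (reversals are equivalent).
Depot-stop 1-stop 2-stop 3-stop 4-stop 5-Depot: 1+20+10+25+16+22 = 94
Depot-stop 1-stop 2-stop 3-stop 5-stop 4-Depot: 1+20+10+9+16+14 = 70
Depot-stop 1-stop 2-stop 4-stop 3-stop 5-Depot: 1+20+15+25+9+22 = 92
Depot-stop 1-stop 2-stop 4-stop 5-stop 3-Depot: 1+20+15+16+9+13 = 74
Depot-stop 1-stop 2-stop 5-stop 3-stop 4-Depot: 1+20+1+9+25+14 = 70
Depot-stop 1-stop 2-stop 5-stop 4-stop 3-Depot: 1+20+1+16+25+13 = 76
Depot-stop 1-stop 3-stop 2-stop 4-stop 5-Depot: 1+12+10+15+16+22 = 76
Depot-stop 1-stop 3-stop 2-stop 5-stop 4-Depot: 1+12+10+1+16+14 = 54
Depot-stop 1-stop 3-stop 4-stop 2-stop 5-Depot: 1+12+25+15+1+22 = 76
Depot-stop 1-stop 3-stop 4-stop 5-stop 2-Depot: 1+12+25+16+1+21 = 76
Depot-stop 1-stop 3-stop 5-stop 2-stop 4-Depot: 1+12+9+1+15+14 = 52
Depot-stop 1-stop 3-stop 5-stop 4-stop 2-Depot: 1+12+9+16+15+21 = 74
Depot-stop 1-stop 4-stop 2-stop 3-stop 5-Depot: 1+13+15+10+9+22 = 70
Depot-stop 1-stop 4-stop 2-stop 5-stop 3-Depot: 1+13+15+1+9+13 = 52
… (46 more)
The minimum is 52.
One optimal route: Depot → stop 1 → stop 3 → stop 5 → stop 2 → stop 4 → Depot (or its reverse).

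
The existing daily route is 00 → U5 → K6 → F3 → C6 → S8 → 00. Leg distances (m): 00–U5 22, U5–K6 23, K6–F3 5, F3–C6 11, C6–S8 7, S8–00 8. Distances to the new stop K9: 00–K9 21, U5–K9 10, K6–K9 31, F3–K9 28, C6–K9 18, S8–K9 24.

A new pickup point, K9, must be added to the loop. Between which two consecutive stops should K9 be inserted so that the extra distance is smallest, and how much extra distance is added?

Insertion cost between consecutive stops i–j is d(i,K9) + d(K9,j) − d(i,j):
  between 00 and U5: 21 + 10 − 22 = 9
  between U5 and K6: 10 + 31 − 23 = 18
  between K6 and F3: 31 + 28 − 5 = 54
  between F3 and C6: 28 + 18 − 11 = 35
  between C6 and S8: 18 + 24 − 7 = 35
  between S8 and 00: 24 + 21 − 8 = 37
Cheapest insertion is between 00 and U5, adding 9.
New total = 76 + 9 = 85.

+9 m — insert K9 between 00 and U5.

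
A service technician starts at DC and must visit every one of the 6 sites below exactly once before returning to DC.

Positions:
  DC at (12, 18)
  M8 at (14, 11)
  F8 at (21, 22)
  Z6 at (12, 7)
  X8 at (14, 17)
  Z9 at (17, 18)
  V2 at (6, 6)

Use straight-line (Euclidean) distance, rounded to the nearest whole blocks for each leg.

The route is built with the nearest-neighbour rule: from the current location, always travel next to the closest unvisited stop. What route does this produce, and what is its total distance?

At DC the remaining stops are X8 2, Z9 5, M8 7, F8 10, Z6 11, V2 13; go to X8.
At X8 the remaining stops are Z9 3, M8 6, F8 9, Z6 10, V2 14; go to Z9.
At Z9 the remaining stops are F8 6, M8 8, Z6 12, V2 16; go to F8.
At F8 the remaining stops are M8 13, Z6 17, V2 22; go to M8.
At M8 the remaining stops are Z6 4, V2 9; go to Z6.
At Z6 the remaining stops are V2 6; go to V2.
Return V2→DC: 13.
Total = 2 + 3 + 6 + 13 + 4 + 6 + 13 = 47.

Total distance 47 blocks via the nearest-neighbour route DC → X8 → Z9 → F8 → M8 → Z6 → V2 → DC.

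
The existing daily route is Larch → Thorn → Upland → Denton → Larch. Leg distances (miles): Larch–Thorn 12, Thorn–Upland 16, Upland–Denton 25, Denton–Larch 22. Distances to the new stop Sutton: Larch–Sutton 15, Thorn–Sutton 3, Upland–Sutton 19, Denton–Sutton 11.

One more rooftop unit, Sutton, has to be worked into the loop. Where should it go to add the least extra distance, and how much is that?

Adding 4 miles by placing Sutton on the Denton–Larch leg.

Insertion cost between consecutive stops i–j is d(i,Sutton) + d(Sutton,j) − d(i,j):
  between Larch and Thorn: 15 + 3 − 12 = 6
  between Thorn and Upland: 3 + 19 − 16 = 6
  between Upland and Denton: 19 + 11 − 25 = 5
  between Denton and Larch: 11 + 15 − 22 = 4
Cheapest insertion is between Denton and Larch, adding 4.
New total = 75 + 4 = 79.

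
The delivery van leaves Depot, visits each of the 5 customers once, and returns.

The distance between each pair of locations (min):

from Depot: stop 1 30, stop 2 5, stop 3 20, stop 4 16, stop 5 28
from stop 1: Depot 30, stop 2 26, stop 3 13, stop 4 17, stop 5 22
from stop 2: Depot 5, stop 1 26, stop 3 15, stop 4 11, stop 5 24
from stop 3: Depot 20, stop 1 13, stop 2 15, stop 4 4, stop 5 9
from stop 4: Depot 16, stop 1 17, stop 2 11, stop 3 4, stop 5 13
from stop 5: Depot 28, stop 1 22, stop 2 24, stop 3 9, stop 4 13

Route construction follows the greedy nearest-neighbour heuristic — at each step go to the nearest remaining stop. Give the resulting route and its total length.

Nearest-neighbour total = 81 min; route Depot → stop 2 → stop 4 → stop 3 → stop 5 → stop 1 → Depot.

At Depot the remaining stops are stop 2 5, stop 4 16, stop 3 20, stop 5 28, stop 1 30; go to stop 2.
At stop 2 the remaining stops are stop 4 11, stop 3 15, stop 5 24, stop 1 26; go to stop 4.
At stop 4 the remaining stops are stop 3 4, stop 5 13, stop 1 17; go to stop 3.
At stop 3 the remaining stops are stop 5 9, stop 1 13; go to stop 5.
At stop 5 the remaining stops are stop 1 22; go to stop 1.
Return stop 1→Depot: 30.
Total = 5 + 11 + 4 + 9 + 22 + 30 = 81.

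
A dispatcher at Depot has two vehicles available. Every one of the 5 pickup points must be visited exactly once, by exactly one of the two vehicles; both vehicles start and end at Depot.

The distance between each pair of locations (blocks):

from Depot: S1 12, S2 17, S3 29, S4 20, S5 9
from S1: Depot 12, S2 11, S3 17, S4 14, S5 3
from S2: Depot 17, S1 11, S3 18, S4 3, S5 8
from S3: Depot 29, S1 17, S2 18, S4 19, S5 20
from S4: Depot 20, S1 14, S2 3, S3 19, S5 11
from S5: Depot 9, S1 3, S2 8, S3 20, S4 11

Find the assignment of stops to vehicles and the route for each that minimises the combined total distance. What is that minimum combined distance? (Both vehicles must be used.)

Check every non-empty split of the stops between the two vehicles; for each half take its own optimal tour:
  {S1} + {S2, S3, S4, S5}: 24 + 68 = 92
  {S2} + {S1, S3, S4, S5}: 34 + 68 = 102
  {S1, S2} + {S3, S4, S5}: 40 + 68 = 108
  {S3} + {S1, S2, S4, S5}: 58 + 46 = 104
  {S1, S3} + {S2, S4, S5}: 58 + 40 = 98
  {S2, S3} + {S1, S4, S5}: 64 + 46 = 110
  … (15 splits in total)
  {S1, S2, S3, S4} + {S5}: 68 + 18 = 86  ← best
Best: vehicle 1 Depot → S1 → S3 → S4 → S2 → Depot = 68; vehicle 2 Depot → S5 → Depot = 18; combined 86.

Minimum combined distance: 86 blocks.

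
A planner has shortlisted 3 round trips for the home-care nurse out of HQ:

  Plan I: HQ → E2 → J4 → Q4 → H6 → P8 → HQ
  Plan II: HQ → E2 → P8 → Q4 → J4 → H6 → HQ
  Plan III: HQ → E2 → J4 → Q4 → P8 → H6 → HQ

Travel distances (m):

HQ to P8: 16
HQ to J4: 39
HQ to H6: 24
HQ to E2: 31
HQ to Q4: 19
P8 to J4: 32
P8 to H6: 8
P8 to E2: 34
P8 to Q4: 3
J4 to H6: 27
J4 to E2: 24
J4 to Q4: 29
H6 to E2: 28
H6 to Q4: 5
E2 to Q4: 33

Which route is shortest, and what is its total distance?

Plan I: 31 + 24 + 29 + 5 + 8 + 16 = 113
Plan II: 31 + 34 + 3 + 29 + 27 + 24 = 148
Plan III: 31 + 24 + 29 + 3 + 8 + 24 = 119

Shortest is Plan I, total 113 m.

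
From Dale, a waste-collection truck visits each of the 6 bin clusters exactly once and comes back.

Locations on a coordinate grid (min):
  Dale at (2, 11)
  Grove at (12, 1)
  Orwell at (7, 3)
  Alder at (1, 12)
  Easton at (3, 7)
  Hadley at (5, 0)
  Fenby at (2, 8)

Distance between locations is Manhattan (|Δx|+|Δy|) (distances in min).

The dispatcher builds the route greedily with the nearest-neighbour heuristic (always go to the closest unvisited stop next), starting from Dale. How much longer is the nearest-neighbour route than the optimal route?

The nearest-neighbour route is 4 min longer than optimal.

From Dale: Alder=2, Fenby=3, Easton=5, Orwell=13, Hadley=14, Grove=20 → choose Alder (2).
From Alder: Fenby=5, Easton=7, Orwell=15, Hadley=16, Grove=22 → choose Fenby (5).
From Fenby: Easton=2, Orwell=10, Hadley=11, Grove=17 → choose Easton (2).
From Easton: Orwell=8, Hadley=9, Grove=15 → choose Orwell (8).
From Orwell: Hadley=5, Grove=7 → choose Hadley (5).
From Hadley: Grove=8 → choose Grove (8).
NN route Dale → Alder → Fenby → Easton → Orwell → Hadley → Grove → Dale costs 50.
Optimal: Dale → Orwell → Grove → Hadley → Easton → Fenby → Alder → Dale costs 46 (by enumerating all 360 distinct tours).
Excess = 50 − 46 = 4.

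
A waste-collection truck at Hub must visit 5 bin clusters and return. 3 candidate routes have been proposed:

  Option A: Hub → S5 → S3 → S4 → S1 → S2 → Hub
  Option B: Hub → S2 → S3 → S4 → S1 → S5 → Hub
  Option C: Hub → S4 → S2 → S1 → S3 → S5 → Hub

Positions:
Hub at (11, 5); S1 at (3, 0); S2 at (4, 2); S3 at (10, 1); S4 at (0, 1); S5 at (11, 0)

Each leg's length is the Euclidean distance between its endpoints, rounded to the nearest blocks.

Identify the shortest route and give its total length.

29 blocks — Option A is the shortest.

Option A: 5 + 1 + 10 + 3 + 2 + 8 = 29
Option B: 8 + 6 + 10 + 3 + 8 + 5 = 40
Option C: 12 + 4 + 2 + 7 + 1 + 5 = 31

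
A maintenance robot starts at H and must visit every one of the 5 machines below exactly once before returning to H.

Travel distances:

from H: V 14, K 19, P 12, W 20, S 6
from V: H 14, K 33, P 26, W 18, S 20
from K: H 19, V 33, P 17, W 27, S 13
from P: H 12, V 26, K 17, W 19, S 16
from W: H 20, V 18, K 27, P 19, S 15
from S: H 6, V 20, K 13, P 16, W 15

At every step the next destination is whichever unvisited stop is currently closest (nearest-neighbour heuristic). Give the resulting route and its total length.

At H the remaining stops are S 6, P 12, V 14, K 19, W 20; go to S.
At S the remaining stops are K 13, W 15, P 16, V 20; go to K.
At K the remaining stops are P 17, W 27, V 33; go to P.
At P the remaining stops are W 19, V 26; go to W.
At W the remaining stops are V 18; go to V.
Return V→H: 14.
Total = 6 + 13 + 17 + 19 + 18 + 14 = 87.

Nearest-neighbour total = 87; route H → S → K → P → W → V → H.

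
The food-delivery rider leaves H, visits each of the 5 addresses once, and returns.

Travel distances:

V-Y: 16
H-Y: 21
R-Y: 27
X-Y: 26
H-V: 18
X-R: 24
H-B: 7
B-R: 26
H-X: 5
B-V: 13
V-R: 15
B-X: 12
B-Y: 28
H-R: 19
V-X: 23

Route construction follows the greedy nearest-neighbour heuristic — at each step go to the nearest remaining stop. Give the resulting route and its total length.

93 along H → X → B → V → R → Y → H.

At H the remaining stops are X 5, B 7, V 18, R 19, Y 21; go to X.
At X the remaining stops are B 12, V 23, R 24, Y 26; go to B.
At B the remaining stops are V 13, R 26, Y 28; go to V.
At V the remaining stops are R 15, Y 16; go to R.
At R the remaining stops are Y 27; go to Y.
Return Y→H: 21.
Total = 5 + 12 + 13 + 15 + 27 + 21 = 93.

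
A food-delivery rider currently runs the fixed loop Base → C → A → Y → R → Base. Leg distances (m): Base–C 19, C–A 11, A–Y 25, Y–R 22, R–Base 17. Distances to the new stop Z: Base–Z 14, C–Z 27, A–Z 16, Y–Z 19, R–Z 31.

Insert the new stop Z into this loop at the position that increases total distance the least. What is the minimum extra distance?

Minimum extra distance: 10 m, inserting Z between A and Y.

Insertion cost between consecutive stops i–j is d(i,Z) + d(Z,j) − d(i,j):
  between Base and C: 14 + 27 − 19 = 22
  between C and A: 27 + 16 − 11 = 32
  between A and Y: 16 + 19 − 25 = 10
  between Y and R: 19 + 31 − 22 = 28
  between R and Base: 31 + 14 − 17 = 28
Cheapest insertion is between A and Y, adding 10.
New total = 94 + 10 = 104.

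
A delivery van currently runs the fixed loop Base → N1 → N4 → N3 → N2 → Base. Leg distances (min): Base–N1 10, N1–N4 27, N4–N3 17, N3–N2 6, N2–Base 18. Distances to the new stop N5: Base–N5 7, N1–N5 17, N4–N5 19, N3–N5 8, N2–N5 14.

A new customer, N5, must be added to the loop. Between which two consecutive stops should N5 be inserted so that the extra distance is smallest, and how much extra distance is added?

Insertion cost between consecutive stops i–j is d(i,N5) + d(N5,j) − d(i,j):
  between Base and N1: 7 + 17 − 10 = 14
  between N1 and N4: 17 + 19 − 27 = 9
  between N4 and N3: 19 + 8 − 17 = 10
  between N3 and N2: 8 + 14 − 6 = 16
  between N2 and Base: 14 + 7 − 18 = 3
Cheapest insertion is between N2 and Base, adding 3.
New total = 78 + 3 = 81.

Adding 3 min by placing N5 on the N2–Base leg.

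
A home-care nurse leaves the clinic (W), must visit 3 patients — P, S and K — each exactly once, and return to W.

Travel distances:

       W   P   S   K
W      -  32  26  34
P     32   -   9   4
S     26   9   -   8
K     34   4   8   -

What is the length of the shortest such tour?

70 — the shortest possible round trip.

There are 3 distinct closed tours to check (reversals are equivalent).
W→P→S→K→W: 32+9+8+34 = 83
W→P→K→S→W: 32+4+8+26 = 70
W→S→P→K→W: 26+9+4+34 = 73
The minimum is 70.
One optimal route: W → P → K → S → W (or its reverse).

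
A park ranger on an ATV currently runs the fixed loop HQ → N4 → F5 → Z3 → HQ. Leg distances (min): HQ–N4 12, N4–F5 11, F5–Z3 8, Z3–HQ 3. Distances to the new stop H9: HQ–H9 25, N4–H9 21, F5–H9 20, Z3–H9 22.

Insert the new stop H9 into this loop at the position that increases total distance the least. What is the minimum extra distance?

+30 min — insert H9 between N4 and F5.

Insertion cost between consecutive stops i–j is d(i,H9) + d(H9,j) − d(i,j):
  between HQ and N4: 25 + 21 − 12 = 34
  between N4 and F5: 21 + 20 − 11 = 30
  between F5 and Z3: 20 + 22 − 8 = 34
  between Z3 and HQ: 22 + 25 − 3 = 44
Cheapest insertion is between N4 and F5, adding 30.
New total = 34 + 30 = 64.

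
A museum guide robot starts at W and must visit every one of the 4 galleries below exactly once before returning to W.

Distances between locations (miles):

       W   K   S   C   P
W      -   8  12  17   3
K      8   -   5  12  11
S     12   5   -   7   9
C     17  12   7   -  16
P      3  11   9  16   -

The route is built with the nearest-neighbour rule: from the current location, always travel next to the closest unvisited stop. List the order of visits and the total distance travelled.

W → [P:3 / K:8 / S:12 / C:17] → P (3)
P → [S:9 / K:11 / C:16] → S (9)
S → [K:5 / C:7] → K (5)
K → [C:12] → C (12)
Return C→W: 17.
Total = 3 + 9 + 5 + 12 + 17 = 46.

Total distance 46 miles via the nearest-neighbour route W → P → S → K → C → W.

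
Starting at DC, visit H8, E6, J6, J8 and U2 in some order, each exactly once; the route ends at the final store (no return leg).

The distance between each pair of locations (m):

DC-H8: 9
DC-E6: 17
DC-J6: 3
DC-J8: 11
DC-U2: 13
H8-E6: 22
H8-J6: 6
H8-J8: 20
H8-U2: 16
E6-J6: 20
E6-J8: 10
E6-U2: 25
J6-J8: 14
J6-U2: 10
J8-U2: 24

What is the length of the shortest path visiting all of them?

There are 5! = 120 possible orderings.
DC - H8 - E6 - J6 - J8 - U2: 9+22+20+14+24 = 89
DC - H8 - E6 - J6 - U2 - J8: 9+22+20+10+24 = 85
DC - H8 - E6 - J8 - J6 - U2: 9+22+10+14+10 = 65
DC - H8 - E6 - J8 - U2 - J6: 9+22+10+24+10 = 75
DC - H8 - E6 - U2 - J6 - J8: 9+22+25+10+14 = 80
DC - H8 - E6 - U2 - J8 - J6: 9+22+25+24+14 = 94
DC - H8 - J6 - E6 - J8 - U2: 9+6+20+10+24 = 69
DC - H8 - J6 - E6 - U2 - J8: 9+6+20+25+24 = 84
DC - H8 - J6 - J8 - E6 - U2: 9+6+14+10+25 = 64
DC - H8 - J6 - J8 - U2 - E6: 9+6+14+24+25 = 78
DC - H8 - J6 - U2 - E6 - J8: 9+6+10+25+10 = 60
DC - H8 - J6 - U2 - J8 - E6: 9+6+10+24+10 = 59
DC - H8 - J8 - E6 - J6 - U2: 9+20+10+20+10 = 69
DC - H8 - J8 - E6 - U2 - J6: 9+20+10+25+10 = 74
… (106 more)
The minimum is 59.
One shortest path: DC → H8 → J6 → U2 → J8 → E6.

Minimum one-way distance = 59 m.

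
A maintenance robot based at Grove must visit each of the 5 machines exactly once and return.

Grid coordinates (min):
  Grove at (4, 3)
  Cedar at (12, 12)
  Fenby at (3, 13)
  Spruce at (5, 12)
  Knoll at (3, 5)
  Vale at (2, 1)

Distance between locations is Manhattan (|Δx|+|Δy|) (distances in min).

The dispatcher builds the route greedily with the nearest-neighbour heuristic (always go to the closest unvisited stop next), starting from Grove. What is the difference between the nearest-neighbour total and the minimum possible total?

From Grove: Knoll=3, Vale=4, Spruce=10, Fenby=11, Cedar=17 → choose Knoll (3).
From Knoll: Vale=5, Fenby=8, Spruce=9, Cedar=16 → choose Vale (5).
From Vale: Fenby=13, Spruce=14, Cedar=21 → choose Fenby (13).
From Fenby: Spruce=3, Cedar=10 → choose Spruce (3).
From Spruce: Cedar=7 → choose Cedar (7).
NN route Grove → Knoll → Vale → Fenby → Spruce → Cedar → Grove costs 48.
Optimal: Grove → Cedar → Spruce → Fenby → Knoll → Vale → Grove costs 44 (by enumerating all 60 distinct tours).
Excess = 48 − 44 = 4.

4 min longer than the optimal tour.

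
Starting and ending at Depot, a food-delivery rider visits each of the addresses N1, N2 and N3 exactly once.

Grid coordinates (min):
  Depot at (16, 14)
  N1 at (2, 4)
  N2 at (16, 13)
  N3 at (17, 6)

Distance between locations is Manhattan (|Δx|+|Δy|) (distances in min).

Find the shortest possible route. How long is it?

Depot → N1 → N2 → N3 → Depot: 24+23+8+9 = 64
Depot → N1 → N3 → N2 → Depot: 24+17+8+1 = 50
Depot → N2 → N1 → N3 → Depot: 1+23+17+9 = 50
The minimum is 50.
One optimal route: Depot → N1 → N3 → N2 → Depot (or its reverse).

Shortest round trip = 50 min.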